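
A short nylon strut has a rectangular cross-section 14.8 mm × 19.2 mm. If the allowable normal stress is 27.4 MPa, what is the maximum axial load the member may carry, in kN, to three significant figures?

A = 284.2 mm².
P_max = σ_allow · A = 27.4 · 284.2 = 7786 N = 7.786 kN.

7.79 kN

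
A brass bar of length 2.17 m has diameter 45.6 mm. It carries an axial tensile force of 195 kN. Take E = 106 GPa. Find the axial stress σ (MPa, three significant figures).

A = 1633 mm².
σ = N/A = 195000/1633 = 119.4 MPa.

119 MPa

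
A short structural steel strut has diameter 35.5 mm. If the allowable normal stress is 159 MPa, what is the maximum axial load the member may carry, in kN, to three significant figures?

A = 989.8 mm².
P_max = σ_allow · A = 159 · 989.8 = 157400 N = 157.4 kN.

157 kN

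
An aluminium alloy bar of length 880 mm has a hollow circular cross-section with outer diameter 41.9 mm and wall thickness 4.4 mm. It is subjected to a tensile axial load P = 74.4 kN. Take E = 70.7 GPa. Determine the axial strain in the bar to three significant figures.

0.00203

A = 518.4 mm².
σ = N/A = 143.5 MPa; ε = σ/E = 143.5/70700 = 2.030e-03.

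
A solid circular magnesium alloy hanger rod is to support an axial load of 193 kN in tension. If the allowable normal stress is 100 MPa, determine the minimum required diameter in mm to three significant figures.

49.6 mm

Required area A ≥ P/σ_allow = 193000/100 = 1930 mm².
For a solid circular section, d ≥ √(4A/π) = 49.57 mm.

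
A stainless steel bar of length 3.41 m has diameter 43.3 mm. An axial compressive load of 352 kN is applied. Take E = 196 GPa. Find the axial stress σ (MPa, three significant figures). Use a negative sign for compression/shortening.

A = 1473 mm².
σ = N/A = -352000/1473 = -239 MPa.

-239 MPa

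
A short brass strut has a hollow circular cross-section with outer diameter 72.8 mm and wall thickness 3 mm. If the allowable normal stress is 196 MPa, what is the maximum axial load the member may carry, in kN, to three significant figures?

A = 657.8 mm².
P_max = σ_allow · A = 196 · 657.8 = 128900 N = 128.9 kN.

129 kN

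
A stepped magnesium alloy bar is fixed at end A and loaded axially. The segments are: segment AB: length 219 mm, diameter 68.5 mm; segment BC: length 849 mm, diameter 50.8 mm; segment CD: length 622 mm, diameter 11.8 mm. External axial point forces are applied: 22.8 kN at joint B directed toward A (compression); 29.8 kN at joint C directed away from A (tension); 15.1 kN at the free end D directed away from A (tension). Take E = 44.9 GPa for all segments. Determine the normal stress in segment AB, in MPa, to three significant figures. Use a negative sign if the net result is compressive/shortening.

6.00 MPa

Internal axial forces (sectioning from the free end, tension +): N_CD = 15.1 kN, N_BC = 44.9 kN, N_AB = 22.1 kN.
A_AB = 3685 mm².
σ_AB = N_AB/A_AB = 22100/3685 = 5.997 MPa.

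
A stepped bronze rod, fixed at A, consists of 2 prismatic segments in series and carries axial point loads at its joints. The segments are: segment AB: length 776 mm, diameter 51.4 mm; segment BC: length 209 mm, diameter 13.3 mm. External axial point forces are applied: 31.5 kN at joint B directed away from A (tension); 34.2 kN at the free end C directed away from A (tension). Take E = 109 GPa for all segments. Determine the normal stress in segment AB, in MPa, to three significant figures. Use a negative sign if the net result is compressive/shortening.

Internal axial forces (sectioning from the free end, tension +): N_BC = 34.2 kN, N_AB = 65.7 kN.
A_AB = 2075 mm².
σ_AB = N_AB/A_AB = 65700/2075 = 31.66 MPa.

31.7 MPa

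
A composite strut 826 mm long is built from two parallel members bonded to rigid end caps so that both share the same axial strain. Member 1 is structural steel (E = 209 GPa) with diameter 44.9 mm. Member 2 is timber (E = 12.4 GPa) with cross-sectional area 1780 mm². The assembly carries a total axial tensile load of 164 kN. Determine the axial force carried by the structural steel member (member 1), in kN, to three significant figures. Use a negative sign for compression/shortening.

A_1 = 1583 mm².
Equal strain + equilibrium ⇒ each member carries load in proportion to AE: A₁E₁ = 330900000 N, A₂E₂ = 22070000 N, ΣAE = 353000000 N.
F₁ = P·A₁E₁/ΣAE = 164000·330900000/353000000 = 153700 N.

154 kN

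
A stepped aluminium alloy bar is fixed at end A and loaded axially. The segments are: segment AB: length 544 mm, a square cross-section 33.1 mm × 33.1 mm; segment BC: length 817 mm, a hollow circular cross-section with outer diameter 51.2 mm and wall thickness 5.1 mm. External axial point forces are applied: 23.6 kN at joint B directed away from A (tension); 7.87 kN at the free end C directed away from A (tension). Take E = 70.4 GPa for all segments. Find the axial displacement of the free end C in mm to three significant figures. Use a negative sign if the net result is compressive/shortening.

0.346 mm

Internal axial forces (sectioning from the free end, tension +): N_BC = 7.87 kN, N_AB = 31.47 kN.
A_AB = 1096 mm².
A_BC = 738.6 mm².
δ_AB = 31470·544/(1096·70400) = 0.222 mm
δ_BC = 7870·817/(738.6·70400) = 0.1237 mm
δ = Σδ_i = 0.3456 mm.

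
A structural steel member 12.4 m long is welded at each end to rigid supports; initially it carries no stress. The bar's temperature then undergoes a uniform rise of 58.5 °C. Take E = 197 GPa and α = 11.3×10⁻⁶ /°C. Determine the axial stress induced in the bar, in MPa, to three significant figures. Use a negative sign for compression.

-130 MPa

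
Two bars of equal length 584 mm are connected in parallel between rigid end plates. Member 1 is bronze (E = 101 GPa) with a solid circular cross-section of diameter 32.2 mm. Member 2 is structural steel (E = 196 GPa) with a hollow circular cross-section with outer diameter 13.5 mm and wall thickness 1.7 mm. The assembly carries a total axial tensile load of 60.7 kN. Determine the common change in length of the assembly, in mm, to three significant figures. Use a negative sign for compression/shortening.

A_1 = 814.3 mm².
A_2 = 63.02 mm².
Equal strain + equilibrium ⇒ each member carries load in proportion to AE: A₁E₁ = 82250000 N, A₂E₂ = 12350000 N, ΣAE = 94600000 N.
δ = PL/ΣAE = 60700·584/94600000 = 0.3747 mm.

0.375 mm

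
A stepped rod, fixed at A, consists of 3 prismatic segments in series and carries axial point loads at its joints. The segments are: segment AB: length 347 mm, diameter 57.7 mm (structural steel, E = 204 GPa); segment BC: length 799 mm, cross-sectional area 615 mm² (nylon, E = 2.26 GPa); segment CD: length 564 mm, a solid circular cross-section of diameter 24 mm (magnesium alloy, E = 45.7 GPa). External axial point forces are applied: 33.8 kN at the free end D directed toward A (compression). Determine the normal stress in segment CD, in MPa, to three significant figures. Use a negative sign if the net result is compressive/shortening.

-74.7 MPa

Internal axial forces (sectioning from the free end, tension +): N_CD = -33.8 kN, N_BC = -33.8 kN, N_AB = -33.8 kN.
A_CD = 452.4 mm².
σ_CD = N_CD/A_CD = -33800/452.4 = -74.71 MPa.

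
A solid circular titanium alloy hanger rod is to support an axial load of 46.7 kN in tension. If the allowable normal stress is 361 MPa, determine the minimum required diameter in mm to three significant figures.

12.8 mm

Required area A ≥ P/σ_allow = 46700/361 = 129.4 mm².
For a solid circular section, d ≥ √(4A/π) = 12.83 mm.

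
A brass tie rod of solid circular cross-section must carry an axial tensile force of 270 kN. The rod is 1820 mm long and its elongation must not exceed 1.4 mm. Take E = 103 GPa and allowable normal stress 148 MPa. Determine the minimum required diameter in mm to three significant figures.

Required area A ≥ P/σ_allow = 270000/148 = 1824 mm².
For a solid circular section, d ≥ √(4A/π) = 48.2 mm.
Elongation limit: A ≥ PL/(Eδ_allow) = 270000·1820/(103000·1.4) = 3408 mm² ⇒ d ≥ 65.87 mm.
The elongation limit governs.

65.9 mm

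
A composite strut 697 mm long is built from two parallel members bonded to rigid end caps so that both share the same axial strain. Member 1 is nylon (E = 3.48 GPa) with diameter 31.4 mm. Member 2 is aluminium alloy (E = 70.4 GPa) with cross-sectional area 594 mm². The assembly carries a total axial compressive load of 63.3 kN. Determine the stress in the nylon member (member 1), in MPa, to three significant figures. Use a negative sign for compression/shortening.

A_1 = 774.4 mm².
Equal strain + equilibrium ⇒ each member carries load in proportion to AE: A₁E₁ = 2695000 N, A₂E₂ = 41820000 N, ΣAE = 44510000 N.
σ₁ = P·E₁/ΣAE = -63300·3480/44510000 = -4.949 MPa.

-4.95 MPa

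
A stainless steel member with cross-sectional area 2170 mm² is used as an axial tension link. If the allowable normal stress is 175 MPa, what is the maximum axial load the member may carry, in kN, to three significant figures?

P_max = σ_allow · A = 175 · 2170 = 379800 N = 379.8 kN.

380 kN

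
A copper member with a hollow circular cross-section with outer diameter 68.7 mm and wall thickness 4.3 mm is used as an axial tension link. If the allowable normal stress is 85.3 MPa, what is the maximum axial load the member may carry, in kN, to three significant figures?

74.2 kN

A = 870 mm².
P_max = σ_allow · A = 85.3 · 870 = 74210 N = 74.21 kN.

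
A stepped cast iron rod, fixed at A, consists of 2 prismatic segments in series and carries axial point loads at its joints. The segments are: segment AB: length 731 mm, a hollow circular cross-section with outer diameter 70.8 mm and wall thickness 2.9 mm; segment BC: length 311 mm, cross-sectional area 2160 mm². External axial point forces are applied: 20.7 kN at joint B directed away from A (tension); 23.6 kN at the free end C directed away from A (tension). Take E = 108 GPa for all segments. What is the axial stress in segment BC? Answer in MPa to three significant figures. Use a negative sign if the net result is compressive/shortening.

Internal axial forces (sectioning from the free end, tension +): N_BC = 23.6 kN, N_AB = 44.3 kN.
σ_BC = N_BC/A_BC = 23600/2160 = 10.93 MPa.

10.9 MPa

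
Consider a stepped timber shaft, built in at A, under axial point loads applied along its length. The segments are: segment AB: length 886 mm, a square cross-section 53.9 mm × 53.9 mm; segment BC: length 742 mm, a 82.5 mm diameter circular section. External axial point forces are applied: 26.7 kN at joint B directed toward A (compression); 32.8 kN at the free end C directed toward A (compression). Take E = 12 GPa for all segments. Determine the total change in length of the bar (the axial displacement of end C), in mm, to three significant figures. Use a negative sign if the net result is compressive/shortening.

Internal axial forces (sectioning from the free end, tension +): N_BC = -32.8 kN, N_AB = -59.5 kN.
A_AB = 2905 mm².
A_BC = 5346 mm².
δ_AB = -59500·886/(2905·12000) = -1.512 mm
δ_BC = -32800·742/(5346·12000) = -0.3794 mm
δ = Σδ_i = -1.892 mm.

-1.89 mm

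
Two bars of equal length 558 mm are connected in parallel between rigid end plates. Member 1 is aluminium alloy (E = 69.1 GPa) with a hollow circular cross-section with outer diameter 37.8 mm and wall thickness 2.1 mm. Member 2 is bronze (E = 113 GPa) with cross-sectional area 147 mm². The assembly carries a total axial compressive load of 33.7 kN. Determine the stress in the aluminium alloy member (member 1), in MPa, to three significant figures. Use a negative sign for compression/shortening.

A_1 = 235.5 mm².
Equal strain + equilibrium ⇒ each member carries load in proportion to AE: A₁E₁ = 16270000 N, A₂E₂ = 16610000 N, ΣAE = 32890000 N.
σ₁ = P·E₁/ΣAE = -33700·69100/32890000 = -70.81 MPa.

-70.8 MPa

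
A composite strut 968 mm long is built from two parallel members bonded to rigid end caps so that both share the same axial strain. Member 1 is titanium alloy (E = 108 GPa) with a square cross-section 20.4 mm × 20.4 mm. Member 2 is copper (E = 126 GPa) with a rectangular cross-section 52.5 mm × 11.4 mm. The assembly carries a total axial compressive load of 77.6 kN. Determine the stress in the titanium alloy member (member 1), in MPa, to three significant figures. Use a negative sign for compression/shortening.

-69.6 MPa

A_1 = 416.2 mm².
A_2 = 598.5 mm².
Equal strain + equilibrium ⇒ each member carries load in proportion to AE: A₁E₁ = 44950000 N, A₂E₂ = 75410000 N, ΣAE = 120400000 N.
σ₁ = P·E₁/ΣAE = -77600·108000/120400000 = -69.63 MPa.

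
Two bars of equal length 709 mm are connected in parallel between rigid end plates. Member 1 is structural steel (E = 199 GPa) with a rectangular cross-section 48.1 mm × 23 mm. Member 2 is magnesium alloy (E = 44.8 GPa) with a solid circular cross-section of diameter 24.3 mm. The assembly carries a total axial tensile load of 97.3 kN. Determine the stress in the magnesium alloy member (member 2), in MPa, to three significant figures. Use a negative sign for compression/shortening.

18.1 MPa

A_1 = 1106 mm².
A_2 = 463.8 mm².
Equal strain + equilibrium ⇒ each member carries load in proportion to AE: A₁E₁ = 220200000 N, A₂E₂ = 20780000 N, ΣAE = 240900000 N.
σ₂ = P·E₂/ΣAE = 97300·44800/240900000 = 18.09 MPa.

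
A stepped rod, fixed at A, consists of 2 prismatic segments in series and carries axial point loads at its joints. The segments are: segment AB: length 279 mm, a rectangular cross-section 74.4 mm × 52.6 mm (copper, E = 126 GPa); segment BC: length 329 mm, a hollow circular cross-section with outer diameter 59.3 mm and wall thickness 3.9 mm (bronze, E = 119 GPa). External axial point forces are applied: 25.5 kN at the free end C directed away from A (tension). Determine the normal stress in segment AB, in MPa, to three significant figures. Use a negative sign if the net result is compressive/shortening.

Internal axial forces (sectioning from the free end, tension +): N_BC = 25.5 kN, N_AB = 25.5 kN.
A_AB = 3913 mm².
σ_AB = N_AB/A_AB = 25500/3913 = 6.516 MPa.

6.52 MPa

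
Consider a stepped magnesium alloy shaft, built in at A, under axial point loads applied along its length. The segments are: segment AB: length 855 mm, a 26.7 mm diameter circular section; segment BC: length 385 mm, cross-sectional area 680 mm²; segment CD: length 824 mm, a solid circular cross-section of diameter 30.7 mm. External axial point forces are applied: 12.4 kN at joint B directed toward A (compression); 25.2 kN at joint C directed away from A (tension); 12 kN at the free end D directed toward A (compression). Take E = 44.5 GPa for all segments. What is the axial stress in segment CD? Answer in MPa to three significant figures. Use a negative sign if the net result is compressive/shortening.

-16.2 MPa

Internal axial forces (sectioning from the free end, tension +): N_CD = -12 kN, N_BC = 13.2 kN, N_AB = 0.8 kN.
A_CD = 740.2 mm².
σ_CD = N_CD/A_CD = -12000/740.2 = -16.21 MPa.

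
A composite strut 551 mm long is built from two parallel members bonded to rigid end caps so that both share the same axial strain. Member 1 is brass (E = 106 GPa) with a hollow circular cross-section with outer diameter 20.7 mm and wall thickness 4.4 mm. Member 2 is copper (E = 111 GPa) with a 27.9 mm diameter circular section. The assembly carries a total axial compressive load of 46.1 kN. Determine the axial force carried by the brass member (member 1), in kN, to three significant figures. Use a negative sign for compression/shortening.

-12.0 kN

A_1 = 225.3 mm².
A_2 = 611.4 mm².
Equal strain + equilibrium ⇒ each member carries load in proportion to AE: A₁E₁ = 23880000 N, A₂E₂ = 67860000 N, ΣAE = 91740000 N.
F₁ = P·A₁E₁/ΣAE = -46100·23880000/91740000 = -12000 N.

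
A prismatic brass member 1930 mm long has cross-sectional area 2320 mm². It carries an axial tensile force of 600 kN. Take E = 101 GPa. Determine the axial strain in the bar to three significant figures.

σ = N/A = 258.6 MPa; ε = σ/E = 258.6/101000 = 2.561e-03.

0.00256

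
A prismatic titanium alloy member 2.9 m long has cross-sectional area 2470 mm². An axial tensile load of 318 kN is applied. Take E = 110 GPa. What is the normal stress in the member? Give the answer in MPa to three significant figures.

σ = N/A = 318000/2470 = 128.7 MPa.

129 MPa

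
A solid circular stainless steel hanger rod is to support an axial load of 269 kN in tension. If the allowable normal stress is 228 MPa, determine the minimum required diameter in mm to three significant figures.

Required area A ≥ P/σ_allow = 269000/228 = 1180 mm².
For a solid circular section, d ≥ √(4A/π) = 38.76 mm.

38.8 mm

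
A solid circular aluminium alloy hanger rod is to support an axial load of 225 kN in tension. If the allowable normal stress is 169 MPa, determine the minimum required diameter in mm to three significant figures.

Required area A ≥ P/σ_allow = 225000/169 = 1331 mm².
For a solid circular section, d ≥ √(4A/π) = 41.17 mm.

41.2 mm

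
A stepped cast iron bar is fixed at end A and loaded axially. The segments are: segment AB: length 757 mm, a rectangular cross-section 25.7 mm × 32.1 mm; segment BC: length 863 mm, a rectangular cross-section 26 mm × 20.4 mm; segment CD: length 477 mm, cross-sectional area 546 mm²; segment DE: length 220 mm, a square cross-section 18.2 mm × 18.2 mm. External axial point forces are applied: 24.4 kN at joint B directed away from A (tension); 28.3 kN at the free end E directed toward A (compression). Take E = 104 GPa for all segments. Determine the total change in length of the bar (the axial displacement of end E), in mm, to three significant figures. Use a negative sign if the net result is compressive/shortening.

-0.896 mm

Internal axial forces (sectioning from the free end, tension +): N_DE = -28.3 kN, N_CD = -28.3 kN, N_BC = -28.3 kN, N_AB = -3.9 kN.
A_AB = 825 mm².
A_BC = 530.4 mm².
A_DE = 331.2 mm².
δ_AB = -3900·757/(825·104000) = -0.03441 mm
δ_BC = -28300·863/(530.4·104000) = -0.4428 mm
δ_CD = -28300·477/(546·104000) = -0.2377 mm
δ_DE = -28300·220/(331.2·104000) = -0.1807 mm
δ = Σδ_i = -0.8956 mm.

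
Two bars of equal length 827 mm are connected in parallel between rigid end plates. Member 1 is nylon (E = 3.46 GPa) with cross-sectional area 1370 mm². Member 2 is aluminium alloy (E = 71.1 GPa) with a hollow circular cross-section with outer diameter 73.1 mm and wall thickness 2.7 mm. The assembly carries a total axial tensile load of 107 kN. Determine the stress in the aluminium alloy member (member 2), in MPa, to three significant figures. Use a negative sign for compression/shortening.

161 MPa

A_2 = 597.2 mm².
Equal strain + equilibrium ⇒ each member carries load in proportion to AE: A₁E₁ = 4740000 N, A₂E₂ = 42460000 N, ΣAE = 47200000 N.
σ₂ = P·E₂/ΣAE = 107000·71100/47200000 = 161.2 MPa.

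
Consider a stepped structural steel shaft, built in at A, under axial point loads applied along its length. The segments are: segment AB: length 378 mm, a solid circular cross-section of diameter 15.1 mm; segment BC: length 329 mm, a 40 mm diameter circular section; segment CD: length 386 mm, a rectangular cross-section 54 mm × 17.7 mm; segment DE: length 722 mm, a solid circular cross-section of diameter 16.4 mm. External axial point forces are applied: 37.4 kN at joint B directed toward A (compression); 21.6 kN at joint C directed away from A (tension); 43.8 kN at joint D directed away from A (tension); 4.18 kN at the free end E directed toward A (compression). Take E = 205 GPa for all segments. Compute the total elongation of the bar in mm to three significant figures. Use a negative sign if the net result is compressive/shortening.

Internal axial forces (sectioning from the free end, tension +): N_DE = -4.18 kN, N_CD = 39.62 kN, N_BC = 61.22 kN, N_AB = 23.82 kN.
A_AB = 179.1 mm².
A_BC = 1257 mm².
A_CD = 955.8 mm².
A_DE = 211.2 mm².
δ_AB = 23820·378/(179.1·205000) = 0.2453 mm
δ_BC = 61220·329/(1257·205000) = 0.07819 mm
δ_CD = 39620·386/(955.8·205000) = 0.07805 mm
δ_DE = -4180·722/(211.2·205000) = -0.06969 mm
δ = Σδ_i = 0.3318 mm.

0.332 mm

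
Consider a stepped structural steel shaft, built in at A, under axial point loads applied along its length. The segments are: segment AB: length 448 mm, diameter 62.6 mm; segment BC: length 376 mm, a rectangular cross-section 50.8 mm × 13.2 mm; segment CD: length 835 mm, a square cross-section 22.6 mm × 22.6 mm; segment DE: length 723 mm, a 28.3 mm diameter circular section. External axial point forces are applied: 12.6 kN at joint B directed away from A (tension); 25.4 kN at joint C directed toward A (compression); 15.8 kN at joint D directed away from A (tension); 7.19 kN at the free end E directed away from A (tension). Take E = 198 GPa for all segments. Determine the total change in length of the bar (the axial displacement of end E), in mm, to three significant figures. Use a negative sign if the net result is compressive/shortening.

0.232 mm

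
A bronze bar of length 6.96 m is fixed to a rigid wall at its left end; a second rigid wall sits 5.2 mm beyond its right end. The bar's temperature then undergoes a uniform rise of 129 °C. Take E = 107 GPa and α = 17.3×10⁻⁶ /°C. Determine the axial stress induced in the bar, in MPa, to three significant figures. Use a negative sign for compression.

-159 MPa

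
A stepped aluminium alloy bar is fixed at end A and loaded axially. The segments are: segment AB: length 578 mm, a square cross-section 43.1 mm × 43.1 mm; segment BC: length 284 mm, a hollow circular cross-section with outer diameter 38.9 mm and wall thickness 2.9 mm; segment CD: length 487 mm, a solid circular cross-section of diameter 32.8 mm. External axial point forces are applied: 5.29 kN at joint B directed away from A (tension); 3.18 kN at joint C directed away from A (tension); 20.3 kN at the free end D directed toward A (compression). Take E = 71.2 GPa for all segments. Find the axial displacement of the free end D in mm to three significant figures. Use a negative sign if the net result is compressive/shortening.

-0.424 mm

Internal axial forces (sectioning from the free end, tension +): N_CD = -20.3 kN, N_BC = -17.12 kN, N_AB = -11.83 kN.
A_AB = 1858 mm².
A_BC = 328 mm².
A_CD = 845 mm².
δ_AB = -11830·578/(1858·71200) = -0.0517 mm
δ_BC = -17120·284/(328·71200) = -0.2082 mm
δ_CD = -20300·487/(845·71200) = -0.1643 mm
δ = Σδ_i = -0.4242 mm.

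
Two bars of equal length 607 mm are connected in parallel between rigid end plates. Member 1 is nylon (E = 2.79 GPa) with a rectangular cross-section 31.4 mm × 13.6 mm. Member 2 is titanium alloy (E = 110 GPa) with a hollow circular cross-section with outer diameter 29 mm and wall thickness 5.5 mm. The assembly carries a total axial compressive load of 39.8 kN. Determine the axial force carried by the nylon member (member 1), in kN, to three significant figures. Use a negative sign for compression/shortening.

A_1 = 427 mm².
A_2 = 406.1 mm².
Equal strain + equilibrium ⇒ each member carries load in proportion to AE: A₁E₁ = 1191000 N, A₂E₂ = 44670000 N, ΣAE = 45860000 N.
F₁ = P·A₁E₁/ΣAE = -39800·1191000/45860000 = -1034 N.

-1.03 kN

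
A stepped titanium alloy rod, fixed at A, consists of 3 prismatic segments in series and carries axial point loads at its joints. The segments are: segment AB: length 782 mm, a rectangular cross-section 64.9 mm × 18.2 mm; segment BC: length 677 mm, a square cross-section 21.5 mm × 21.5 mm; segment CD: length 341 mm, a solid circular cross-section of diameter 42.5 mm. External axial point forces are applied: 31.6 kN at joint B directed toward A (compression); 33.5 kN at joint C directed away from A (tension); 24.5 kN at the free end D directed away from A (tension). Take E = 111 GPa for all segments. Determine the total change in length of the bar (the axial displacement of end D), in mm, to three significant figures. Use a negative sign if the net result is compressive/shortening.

Internal axial forces (sectioning from the free end, tension +): N_CD = 24.5 kN, N_BC = 58 kN, N_AB = 26.4 kN.
A_AB = 1181 mm².
A_BC = 462.2 mm².
A_CD = 1419 mm².
δ_AB = 26400·782/(1181·111000) = 0.1575 mm
δ_BC = 58000·677/(462.2·111000) = 0.7653 mm
δ_CD = 24500·341/(1419·111000) = 0.05306 mm
δ = Σδ_i = 0.9758 mm.

0.976 mm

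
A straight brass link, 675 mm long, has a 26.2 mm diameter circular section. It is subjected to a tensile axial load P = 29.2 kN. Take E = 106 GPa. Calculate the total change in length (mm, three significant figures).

0.345 mm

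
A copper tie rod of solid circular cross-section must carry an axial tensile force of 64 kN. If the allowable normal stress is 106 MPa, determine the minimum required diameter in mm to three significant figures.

27.7 mm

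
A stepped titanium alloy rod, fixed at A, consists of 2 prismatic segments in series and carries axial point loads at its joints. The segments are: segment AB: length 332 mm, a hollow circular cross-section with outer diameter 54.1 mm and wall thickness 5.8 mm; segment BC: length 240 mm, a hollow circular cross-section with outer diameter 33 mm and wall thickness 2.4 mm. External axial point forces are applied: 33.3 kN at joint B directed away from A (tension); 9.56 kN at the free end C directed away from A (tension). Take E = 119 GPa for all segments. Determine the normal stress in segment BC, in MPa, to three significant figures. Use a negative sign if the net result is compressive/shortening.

Internal axial forces (sectioning from the free end, tension +): N_BC = 9.56 kN, N_AB = 42.86 kN.
A_BC = 230.7 mm².
σ_BC = N_BC/A_BC = 9560/230.7 = 41.44 MPa.

41.4 MPa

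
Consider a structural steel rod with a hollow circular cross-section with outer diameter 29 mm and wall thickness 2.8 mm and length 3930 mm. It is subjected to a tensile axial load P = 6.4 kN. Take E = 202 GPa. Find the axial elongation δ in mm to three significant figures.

0.540 mm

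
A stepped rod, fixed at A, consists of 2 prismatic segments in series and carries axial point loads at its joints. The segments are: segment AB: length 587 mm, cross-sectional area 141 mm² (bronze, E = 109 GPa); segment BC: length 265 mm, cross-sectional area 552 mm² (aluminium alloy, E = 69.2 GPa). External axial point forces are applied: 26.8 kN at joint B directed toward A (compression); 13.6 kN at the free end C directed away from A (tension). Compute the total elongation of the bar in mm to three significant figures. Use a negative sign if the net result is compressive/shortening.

-0.410 mm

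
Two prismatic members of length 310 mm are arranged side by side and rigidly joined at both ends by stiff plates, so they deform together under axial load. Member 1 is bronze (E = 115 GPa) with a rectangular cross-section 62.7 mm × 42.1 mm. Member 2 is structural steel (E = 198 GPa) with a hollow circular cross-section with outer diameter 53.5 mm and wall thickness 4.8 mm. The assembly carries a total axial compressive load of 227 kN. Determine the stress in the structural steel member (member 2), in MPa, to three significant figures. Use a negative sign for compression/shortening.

-100 MPa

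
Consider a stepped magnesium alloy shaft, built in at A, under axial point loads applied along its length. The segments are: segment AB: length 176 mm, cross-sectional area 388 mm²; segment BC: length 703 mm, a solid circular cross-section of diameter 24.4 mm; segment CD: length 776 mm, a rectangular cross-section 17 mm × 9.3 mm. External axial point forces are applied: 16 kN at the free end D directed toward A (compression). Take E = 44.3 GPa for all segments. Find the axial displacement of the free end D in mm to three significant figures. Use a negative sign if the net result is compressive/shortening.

-2.48 mm

Internal axial forces (sectioning from the free end, tension +): N_CD = -16 kN, N_BC = -16 kN, N_AB = -16 kN.
A_BC = 467.6 mm².
A_CD = 158.1 mm².
δ_AB = -16000·176/(388·44300) = -0.1638 mm
δ_BC = -16000·703/(467.6·44300) = -0.543 mm
δ_CD = -16000·776/(158.1·44300) = -1.773 mm
δ = Σδ_i = -2.48 mm.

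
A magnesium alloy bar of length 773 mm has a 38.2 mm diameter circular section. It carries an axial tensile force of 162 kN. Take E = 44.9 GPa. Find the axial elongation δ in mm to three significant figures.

2.43 mm

A = 1146 mm².
δ_mech = NL/(AE) = 162000·773/(1146·44900) = 2.434 mm.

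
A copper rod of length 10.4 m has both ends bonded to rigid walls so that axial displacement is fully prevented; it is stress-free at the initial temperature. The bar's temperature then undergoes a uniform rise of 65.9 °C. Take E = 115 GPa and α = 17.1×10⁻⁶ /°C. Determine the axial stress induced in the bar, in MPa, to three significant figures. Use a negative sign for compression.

-130 MPa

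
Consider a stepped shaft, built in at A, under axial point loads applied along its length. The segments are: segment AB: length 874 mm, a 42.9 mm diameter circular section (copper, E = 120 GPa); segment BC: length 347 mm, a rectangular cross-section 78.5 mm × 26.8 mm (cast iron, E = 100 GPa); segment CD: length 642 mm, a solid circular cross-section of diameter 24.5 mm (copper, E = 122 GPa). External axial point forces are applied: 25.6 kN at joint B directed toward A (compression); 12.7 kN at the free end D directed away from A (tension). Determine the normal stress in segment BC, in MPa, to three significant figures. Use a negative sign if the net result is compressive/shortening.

6.04 MPa

Internal axial forces (sectioning from the free end, tension +): N_CD = 12.7 kN, N_BC = 12.7 kN, N_AB = -12.9 kN.
A_BC = 2104 mm².
σ_BC = N_BC/A_BC = 12700/2104 = 6.037 MPa.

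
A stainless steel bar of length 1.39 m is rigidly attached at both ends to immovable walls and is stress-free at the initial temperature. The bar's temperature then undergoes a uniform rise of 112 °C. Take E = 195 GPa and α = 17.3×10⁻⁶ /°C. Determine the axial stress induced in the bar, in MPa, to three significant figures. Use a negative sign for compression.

-378 MPa

Free thermal expansion αLΔT = 17.3e-6 · 1390 · 112 = 2.693 mm.
The walls impose strain ε = −(2.693)/1390 = -1.9376e-03; σ = Eε = 195000 · -1.9376e-03 = -377.8 MPa.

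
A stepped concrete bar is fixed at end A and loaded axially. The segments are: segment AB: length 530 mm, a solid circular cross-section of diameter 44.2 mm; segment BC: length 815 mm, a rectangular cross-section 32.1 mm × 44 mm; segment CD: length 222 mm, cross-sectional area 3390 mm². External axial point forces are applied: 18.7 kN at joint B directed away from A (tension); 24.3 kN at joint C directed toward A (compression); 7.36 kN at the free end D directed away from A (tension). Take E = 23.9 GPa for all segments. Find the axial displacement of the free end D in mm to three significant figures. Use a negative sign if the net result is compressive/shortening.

-0.363 mm

Internal axial forces (sectioning from the free end, tension +): N_CD = 7.36 kN, N_BC = -16.94 kN, N_AB = 1.76 kN.
A_AB = 1534 mm².
A_BC = 1412 mm².
δ_AB = 1760·530/(1534·23900) = 0.02544 mm
δ_BC = -16940·815/(1412·23900) = -0.409 mm
δ_CD = 7360·222/(3390·23900) = 0.02017 mm
δ = Σδ_i = -0.3634 mm.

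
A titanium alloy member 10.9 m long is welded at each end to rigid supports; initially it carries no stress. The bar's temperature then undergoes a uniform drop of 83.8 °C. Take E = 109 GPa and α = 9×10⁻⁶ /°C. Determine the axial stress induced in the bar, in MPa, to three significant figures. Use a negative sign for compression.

82.2 MPa

Free thermal expansion αLΔT = 9e-6 · 10900 · -83.8 = -8.221 mm.
The walls impose strain ε = −(-8.221)/10900 = 7.5420e-04; σ = Eε = 109000 · 7.5420e-04 = 82.21 MPa.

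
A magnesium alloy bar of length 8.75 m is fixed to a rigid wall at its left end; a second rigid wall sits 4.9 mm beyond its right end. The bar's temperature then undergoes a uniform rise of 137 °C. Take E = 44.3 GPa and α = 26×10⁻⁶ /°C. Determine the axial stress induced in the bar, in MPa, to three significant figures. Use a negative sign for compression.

-133 MPa

Free thermal expansion αLΔT = 26e-6 · 8750 · 137 = 31.17 mm.
The walls engage after the gap closes; constrained expansion = 31.17 − 4.9 = 26.27 mm.
The walls impose strain ε = −(26.27)/8750 = -3.0020e-03; σ = Eε = 44300 · -3.0020e-03 = -133 MPa.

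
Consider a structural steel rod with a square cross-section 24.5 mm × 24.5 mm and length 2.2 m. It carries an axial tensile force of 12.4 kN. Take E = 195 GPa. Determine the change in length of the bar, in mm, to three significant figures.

A = 600.2 mm².
δ_mech = NL/(AE) = 12400·2200/(600.2·195000) = 0.2331 mm.

0.233 mm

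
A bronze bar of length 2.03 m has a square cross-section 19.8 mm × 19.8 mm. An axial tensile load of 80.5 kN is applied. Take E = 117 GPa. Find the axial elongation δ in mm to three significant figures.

A = 392 mm².
δ_mech = NL/(AE) = 80500·2030/(392·117000) = 3.563 mm.

3.56 mm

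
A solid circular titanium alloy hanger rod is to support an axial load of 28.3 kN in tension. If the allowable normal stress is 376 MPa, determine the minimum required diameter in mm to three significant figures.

9.79 mm

Required area A ≥ P/σ_allow = 28300/376 = 75.27 mm².
For a solid circular section, d ≥ √(4A/π) = 9.789 mm.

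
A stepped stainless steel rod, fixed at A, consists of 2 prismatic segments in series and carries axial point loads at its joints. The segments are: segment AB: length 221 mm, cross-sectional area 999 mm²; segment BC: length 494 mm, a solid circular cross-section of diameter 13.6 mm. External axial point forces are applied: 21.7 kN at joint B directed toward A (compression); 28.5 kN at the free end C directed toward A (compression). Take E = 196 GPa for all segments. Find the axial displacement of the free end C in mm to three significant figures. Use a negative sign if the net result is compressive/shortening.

-0.551 mm

Internal axial forces (sectioning from the free end, tension +): N_BC = -28.5 kN, N_AB = -50.2 kN.
A_BC = 145.3 mm².
δ_AB = -50200·221/(999·196000) = -0.05666 mm
δ_BC = -28500·494/(145.3·196000) = -0.4945 mm
δ = Σδ_i = -0.5511 mm.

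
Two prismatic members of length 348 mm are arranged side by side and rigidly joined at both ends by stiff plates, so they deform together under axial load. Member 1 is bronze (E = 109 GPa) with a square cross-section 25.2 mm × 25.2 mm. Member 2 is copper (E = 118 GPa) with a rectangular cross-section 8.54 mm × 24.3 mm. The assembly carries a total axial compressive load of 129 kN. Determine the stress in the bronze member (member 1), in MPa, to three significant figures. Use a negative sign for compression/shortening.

-150 MPa

A_1 = 635 mm².
A_2 = 207.5 mm².
Equal strain + equilibrium ⇒ each member carries load in proportion to AE: A₁E₁ = 69220000 N, A₂E₂ = 24490000 N, ΣAE = 93710000 N.
σ₁ = P·E₁/ΣAE = -129000·109000/93710000 = -150.1 MPa.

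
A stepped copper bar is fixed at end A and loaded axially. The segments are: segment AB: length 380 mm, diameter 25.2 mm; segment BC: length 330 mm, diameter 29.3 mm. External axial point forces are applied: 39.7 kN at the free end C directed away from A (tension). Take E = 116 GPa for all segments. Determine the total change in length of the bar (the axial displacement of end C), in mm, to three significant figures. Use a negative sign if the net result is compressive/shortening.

Internal axial forces (sectioning from the free end, tension +): N_BC = 39.7 kN, N_AB = 39.7 kN.
A_AB = 498.8 mm².
A_BC = 674.3 mm².
δ_AB = 39700·380/(498.8·116000) = 0.2608 mm
δ_BC = 39700·330/(674.3·116000) = 0.1675 mm
δ = Σδ_i = 0.4283 mm.

0.428 mm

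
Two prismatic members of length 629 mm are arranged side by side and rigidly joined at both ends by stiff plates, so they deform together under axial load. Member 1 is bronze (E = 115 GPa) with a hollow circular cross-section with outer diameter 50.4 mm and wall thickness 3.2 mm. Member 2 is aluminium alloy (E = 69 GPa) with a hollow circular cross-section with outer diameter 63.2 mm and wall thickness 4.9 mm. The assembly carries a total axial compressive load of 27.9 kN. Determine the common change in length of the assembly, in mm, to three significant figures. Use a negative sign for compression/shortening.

A_1 = 474.5 mm².
A_2 = 897.5 mm².
Equal strain + equilibrium ⇒ each member carries load in proportion to AE: A₁E₁ = 54570000 N, A₂E₂ = 61920000 N, ΣAE = 116500000 N.
δ = PL/ΣAE = -27900·629/116500000 = -0.1506 mm.

-0.151 mm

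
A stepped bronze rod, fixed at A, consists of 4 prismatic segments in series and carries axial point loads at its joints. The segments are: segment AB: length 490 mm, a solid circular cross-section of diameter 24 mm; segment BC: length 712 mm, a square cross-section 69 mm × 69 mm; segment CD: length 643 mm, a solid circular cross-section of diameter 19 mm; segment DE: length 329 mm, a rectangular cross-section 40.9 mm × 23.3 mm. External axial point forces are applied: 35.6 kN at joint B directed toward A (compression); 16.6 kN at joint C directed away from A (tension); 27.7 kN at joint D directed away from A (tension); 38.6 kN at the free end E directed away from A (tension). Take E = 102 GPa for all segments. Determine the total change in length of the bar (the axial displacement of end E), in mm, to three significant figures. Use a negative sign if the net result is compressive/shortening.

Internal axial forces (sectioning from the free end, tension +): N_DE = 38.6 kN, N_CD = 66.3 kN, N_BC = 82.9 kN, N_AB = 47.3 kN.
A_AB = 452.4 mm².
A_BC = 4761 mm².
A_CD = 283.5 mm².
A_DE = 953 mm².
δ_AB = 47300·490/(452.4·102000) = 0.5023 mm
δ_BC = 82900·712/(4761·102000) = 0.1215 mm
δ_CD = 66300·643/(283.5·102000) = 1.474 mm
δ_DE = 38600·329/(953·102000) = 0.1306 mm
δ = Σδ_i = 2.229 mm.

2.23 mm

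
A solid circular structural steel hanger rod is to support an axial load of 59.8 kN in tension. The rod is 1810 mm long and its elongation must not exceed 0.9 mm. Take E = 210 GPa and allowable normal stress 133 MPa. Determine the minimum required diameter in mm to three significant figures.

Required area A ≥ P/σ_allow = 59800/133 = 449.6 mm².
For a solid circular section, d ≥ √(4A/π) = 23.93 mm.
Elongation limit: A ≥ PL/(Eδ_allow) = 59800·1810/(210000·0.9) = 572.7 mm² ⇒ d ≥ 27 mm.
The elongation limit governs.

27.0 mm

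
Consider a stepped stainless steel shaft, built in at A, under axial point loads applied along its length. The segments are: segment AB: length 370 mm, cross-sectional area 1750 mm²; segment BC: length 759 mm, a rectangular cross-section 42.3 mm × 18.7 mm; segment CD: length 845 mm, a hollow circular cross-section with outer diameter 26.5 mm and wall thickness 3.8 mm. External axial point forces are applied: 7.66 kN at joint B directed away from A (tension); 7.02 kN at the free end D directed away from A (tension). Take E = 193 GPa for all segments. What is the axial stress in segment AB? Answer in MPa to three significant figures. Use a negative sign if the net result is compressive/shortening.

8.39 MPa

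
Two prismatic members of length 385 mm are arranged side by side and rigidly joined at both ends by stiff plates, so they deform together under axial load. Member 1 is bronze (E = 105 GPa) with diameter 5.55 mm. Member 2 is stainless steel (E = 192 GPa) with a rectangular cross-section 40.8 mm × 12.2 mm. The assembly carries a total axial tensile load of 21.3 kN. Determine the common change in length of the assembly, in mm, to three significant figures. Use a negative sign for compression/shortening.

0.0836 mm

A_1 = 24.19 mm².
A_2 = 497.8 mm².
Equal strain + equilibrium ⇒ each member carries load in proportion to AE: A₁E₁ = 2540000 N, A₂E₂ = 95570000 N, ΣAE = 98110000 N.
δ = PL/ΣAE = 21300·385/98110000 = 0.08358 mm.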